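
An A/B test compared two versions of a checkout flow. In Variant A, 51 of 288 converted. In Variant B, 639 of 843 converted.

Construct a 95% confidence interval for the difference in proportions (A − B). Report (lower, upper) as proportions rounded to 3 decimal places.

(-0.634, -0.528)

Sample proportions: 51/288 = 0.1771, 639/843 = 0.7580.
Each SE is √(p̂(1−p̂)/n): √(0.1771·0.8229/288) = 0.02250 and √(0.7580·0.2420/843) = 0.01475.
SE(p̂₁ − p̂₂) = √(SE₁² + SE₂²) = √(0.00050625 + 0.0002175625) = 0.02690, since the two samples are independent.
At 95% confidence z* = 1.960; margin = 1.960 × 0.02690 = 0.05272.
The difference is 0.1771 − 0.7580 = -0.5809, so the interval is -0.5809 ± 0.05272 = (-0.634, -0.528).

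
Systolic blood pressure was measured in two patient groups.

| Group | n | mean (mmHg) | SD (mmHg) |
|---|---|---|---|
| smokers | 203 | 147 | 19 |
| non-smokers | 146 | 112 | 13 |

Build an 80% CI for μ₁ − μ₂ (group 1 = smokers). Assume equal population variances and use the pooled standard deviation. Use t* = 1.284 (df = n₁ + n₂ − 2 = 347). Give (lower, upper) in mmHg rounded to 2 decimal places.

(32.67, 37.33)

Pooled variance s_p² = [202·19² + 145·13²] / (203+146−2) = 280.7695, so s_p = 16.7562.
SE_diff = s_p·√(1/n₁ + 1/n₂) = 16.7562·√(1/203 + 1/146) = 1.8183.
t* = 1.284; margin = 1.284 × 1.8183 = 2.3347.
Difference = 147 − 112 = 35.0000.
35.0000 ± 2.3347 → (32.67, 37.33).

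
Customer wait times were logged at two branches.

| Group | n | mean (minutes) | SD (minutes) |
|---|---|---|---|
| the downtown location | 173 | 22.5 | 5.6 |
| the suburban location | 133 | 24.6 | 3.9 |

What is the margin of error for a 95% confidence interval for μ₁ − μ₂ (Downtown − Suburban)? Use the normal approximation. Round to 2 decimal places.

Standard errors of each mean: 5.6/√173 = 0.4258 and 3.9/√133 = 0.3382.
SE(x̄₁ − x̄₂) = √(0.4258² + 0.3382²) = 0.5438 for independent samples with unequal variances.
With z* = 1.960, the margin is 1.960 × 0.5438 = 1.0658.

1.07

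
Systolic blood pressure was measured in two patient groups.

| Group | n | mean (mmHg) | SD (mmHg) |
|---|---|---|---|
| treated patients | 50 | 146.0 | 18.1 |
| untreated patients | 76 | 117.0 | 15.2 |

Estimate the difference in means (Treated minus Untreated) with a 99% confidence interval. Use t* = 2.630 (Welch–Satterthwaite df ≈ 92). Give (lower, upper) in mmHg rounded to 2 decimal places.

(20.85, 37.15)

Standard errors of each mean: 18.1/√50 = 2.5597 and 15.2/√76 = 1.7436.
SE(x̄₁ − x̄₂) = √(2.5597² + 1.7436²) = 3.0971 for independent samples with unequal variances.
With t* = 2.630, the margin is 2.630 × 3.0971 = 8.1454.
x̄₁ − x̄₂ = 146.0 − 117.0 = 29.0000; the interval is 29.0000 ± 8.1454 = (20.85, 37.15).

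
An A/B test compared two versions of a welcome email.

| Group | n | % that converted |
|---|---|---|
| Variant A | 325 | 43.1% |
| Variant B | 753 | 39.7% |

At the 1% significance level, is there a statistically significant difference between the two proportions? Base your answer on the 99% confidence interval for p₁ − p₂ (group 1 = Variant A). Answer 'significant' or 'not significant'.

not significant

The two standard errors are √(0.4310×0.5690/325) = 0.02747 and √(0.3970×0.6030/753) = 0.01783.
Because the samples are independent, SE_diff = √(0.02747² + 0.01783²) = 0.03275.
Using z* = 2.576 for 99%, ME = 2.576 × 0.03275 = 0.08436.
p̂₁ − p̂₂ = 0.0340; interval 0.0340 ± 0.08436 gives (-0.05036, 0.11836).
The interval (-0.05036, 0.11836) contains 0, so the difference is not significant.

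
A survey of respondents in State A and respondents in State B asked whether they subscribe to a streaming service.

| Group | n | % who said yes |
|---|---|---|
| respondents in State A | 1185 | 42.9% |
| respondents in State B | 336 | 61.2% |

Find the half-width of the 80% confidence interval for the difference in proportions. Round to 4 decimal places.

Each SE is √(p̂(1−p̂)/n): √(0.4290·0.5710/1185) = 0.01438 and √(0.6120·0.3880/336) = 0.02658.
SE(p̂₁ − p̂₂) = √(SE₁² + SE₂²) = √(0.0002067844 + 0.0007064964) = 0.03022, since the two samples are independent.
At 80% confidence z* = 1.282; margin = 1.282 × 0.03022 = 0.03874.

0.0387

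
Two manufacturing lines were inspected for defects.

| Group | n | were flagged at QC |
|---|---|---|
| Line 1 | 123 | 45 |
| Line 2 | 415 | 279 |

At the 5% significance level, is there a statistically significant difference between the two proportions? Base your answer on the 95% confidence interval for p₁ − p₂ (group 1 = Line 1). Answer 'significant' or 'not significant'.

p̂₁ = 45/123 = 0.3659 and p̂₂ = 279/415 = 0.6723.
SE₁ = √(p̂₁(1−p̂₁)/n₁) = √(0.3659·0.6341/123) = 0.04343; SE₂ = √(0.6723·0.3277/415) = 0.02304.
Independent samples: SE of the difference = √(SE₁² + SE₂²) = √(0.0018861649 + 0.0005308416) = 0.04916.
z* for 95% confidence is 1.960, so the margin of error is 1.960 × 0.04916 = 0.09635.
Point estimate p̂₁ − p̂₂ = 0.3659 − 0.6723 = -0.3064.
-0.3064 ± 0.09635 → (-0.40275, -0.21005).
The interval (-0.40275, -0.21005) does not contain 0, so the difference is significant.

significant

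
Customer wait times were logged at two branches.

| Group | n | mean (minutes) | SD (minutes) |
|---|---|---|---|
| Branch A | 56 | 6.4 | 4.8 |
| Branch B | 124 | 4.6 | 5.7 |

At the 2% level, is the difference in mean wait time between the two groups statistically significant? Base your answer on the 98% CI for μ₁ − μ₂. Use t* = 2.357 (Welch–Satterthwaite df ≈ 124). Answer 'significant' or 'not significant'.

SE₁ = s₁/√n₁ = 4.8/√56 = 0.6414; SE₂ = 5.7/√124 = 0.5119.
Independent samples, unequal variances: SE_diff = √(SE₁² + SE₂²) = √(0.41139396 + 0.26204161) = 0.8206.
t* = 2.357, so margin of error = 2.357 × 0.8206 = 1.9342.
Difference in means = 6.4 − 4.6 = 1.8000.
1.8000 ± 1.9342 → (-0.1342, 3.7342).
The interval (-0.1342, 3.7342) contains 0, so the difference is not significant.

not significant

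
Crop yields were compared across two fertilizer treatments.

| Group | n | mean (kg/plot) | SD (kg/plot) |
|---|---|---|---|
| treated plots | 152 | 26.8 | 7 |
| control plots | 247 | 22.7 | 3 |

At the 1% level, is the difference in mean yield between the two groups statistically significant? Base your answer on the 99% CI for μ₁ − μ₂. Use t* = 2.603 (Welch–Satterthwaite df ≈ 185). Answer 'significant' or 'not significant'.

Per-group SEs: s₁/√n₁ = 7/√152 = 0.5678, s₂/√n₂ = 3/√247 = 0.1909.
Unpooled SE of the difference: √(0.32239684 + 0.03644281) = 0.5990.
Margin of error = t* · SE = 2.603 × 0.5990 = 1.5592.
x̄₁ − x̄₂ = 26.8 − 22.7 = 4.1000.
CI: 4.1000 ± 1.5592 = (2.5408, 5.6592).
The interval (2.5408, 5.6592) does not contain 0, so the difference is significant.

significant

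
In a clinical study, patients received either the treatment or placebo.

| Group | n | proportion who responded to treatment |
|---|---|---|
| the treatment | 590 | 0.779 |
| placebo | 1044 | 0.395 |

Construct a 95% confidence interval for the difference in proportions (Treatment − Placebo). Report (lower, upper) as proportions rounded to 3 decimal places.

Each SE is √(p̂(1−p̂)/n): √(0.7790·0.2210/590) = 0.01708 and √(0.3950·0.6050/1044) = 0.01513.
SE(p̂₁ − p̂₂) = √(SE₁² + SE₂²) = √(0.0002917264 + 0.0002289169) = 0.02282, since the two samples are independent.
At 95% confidence z* = 1.960; margin = 1.960 × 0.02282 = 0.04473.
The difference is 0.7790 − 0.3950 = 0.3840, so the interval is 0.3840 ± 0.04473 = (0.339, 0.429).

(0.339, 0.429)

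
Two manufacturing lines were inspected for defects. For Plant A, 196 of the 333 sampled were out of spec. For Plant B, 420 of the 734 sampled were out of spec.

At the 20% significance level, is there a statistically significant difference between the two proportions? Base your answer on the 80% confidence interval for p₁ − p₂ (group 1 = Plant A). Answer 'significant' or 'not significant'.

Sample proportions: 196/333 = 0.5886, 420/734 = 0.5722.
Each SE is √(p̂(1−p̂)/n): √(0.5886·0.4114/333) = 0.02697 and √(0.5722·0.4278/734) = 0.01826.
SE(p̂₁ − p̂₂) = √(SE₁² + SE₂²) = √(0.0007273809 + 0.0003334276) = 0.03257, since the two samples are independent.
At 80% confidence z* = 1.282; margin = 1.282 × 0.03257 = 0.04175.
The difference is 0.5886 − 0.5722 = 0.0164, so the interval is 0.0164 ± 0.04175 = (-0.02535, 0.05815).
The interval (-0.02535, 0.05815) contains 0, so the difference is not significant.

not significant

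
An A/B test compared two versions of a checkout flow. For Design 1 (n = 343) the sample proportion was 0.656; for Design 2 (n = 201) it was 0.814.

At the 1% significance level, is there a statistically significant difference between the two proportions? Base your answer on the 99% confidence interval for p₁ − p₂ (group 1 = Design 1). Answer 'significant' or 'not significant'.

significant

SE₁ = √(p̂₁(1−p̂₁)/n₁) = √(0.6560·0.3440/343) = 0.02565; SE₂ = √(0.8140·0.1860/201) = 0.02745.
Independent samples: SE of the difference = √(SE₁² + SE₂²) = √(0.0006579225 + 0.0007535025) = 0.03757.
z* for 99% confidence is 2.576, so the margin of error is 2.576 × 0.03757 = 0.09678.
Point estimate p̂₁ − p̂₂ = 0.6560 − 0.8140 = -0.1580.
-0.1580 ± 0.09678 → (-0.25478, -0.06122).
The interval (-0.25478, -0.06122) does not contain 0, so the difference is significant.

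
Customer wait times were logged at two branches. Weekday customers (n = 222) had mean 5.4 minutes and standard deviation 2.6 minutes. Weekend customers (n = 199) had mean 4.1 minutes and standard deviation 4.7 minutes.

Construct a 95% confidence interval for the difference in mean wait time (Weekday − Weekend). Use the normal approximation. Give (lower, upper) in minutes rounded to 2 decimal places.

SE₁ = s₁/√n₁ = 2.6/√222 = 0.1745; SE₂ = 4.7/√199 = 0.3332.
Independent samples, unequal variances: SE_diff = √(SE₁² + SE₂²) = √(0.03045025 + 0.11102224) = 0.3761.
z* = 1.960, so margin of error = 1.960 × 0.3761 = 0.7372.
Difference in means = 5.4 − 4.1 = 1.3000.
1.3000 ± 0.7372 → (0.56, 2.04).

(0.56, 2.04)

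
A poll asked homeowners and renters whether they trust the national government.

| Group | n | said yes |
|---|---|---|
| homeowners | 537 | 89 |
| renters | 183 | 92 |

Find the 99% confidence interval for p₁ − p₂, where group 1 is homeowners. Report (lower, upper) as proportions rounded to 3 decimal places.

First, p̂₁ = 89/537 = 0.1657; p̂₂ = 92/183 = 0.5027.
The two standard errors are √(0.1657×0.8343/537) = 0.01604 and √(0.5027×0.4973/183) = 0.03696.
Because the samples are independent, SE_diff = √(0.01604² + 0.03696²) = 0.04029.
Using z* = 2.576 for 99%, ME = 2.576 × 0.04029 = 0.10379.
p̂₁ − p̂₂ = -0.3370; interval -0.3370 ± 0.10379 gives (-0.441, -0.233).

(-0.441, -0.233)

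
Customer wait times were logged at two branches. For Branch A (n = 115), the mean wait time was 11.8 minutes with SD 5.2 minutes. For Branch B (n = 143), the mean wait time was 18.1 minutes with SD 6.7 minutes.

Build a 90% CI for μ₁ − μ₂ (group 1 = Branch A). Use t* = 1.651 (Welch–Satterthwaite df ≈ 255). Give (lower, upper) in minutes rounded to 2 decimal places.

(-7.52, -5.08)

Standard errors of each mean: 5.2/√115 = 0.4849 and 6.7/√143 = 0.5603.
SE(x̄₁ − x̄₂) = √(0.4849² + 0.5603²) = 0.7410 for independent samples with unequal variances.
With t* = 1.651, the margin is 1.651 × 0.7410 = 1.2234.
x̄₁ − x̄₂ = 11.8 − 18.1 = -6.3000; the interval is -6.3000 ± 1.2234 = (-7.52, -5.08).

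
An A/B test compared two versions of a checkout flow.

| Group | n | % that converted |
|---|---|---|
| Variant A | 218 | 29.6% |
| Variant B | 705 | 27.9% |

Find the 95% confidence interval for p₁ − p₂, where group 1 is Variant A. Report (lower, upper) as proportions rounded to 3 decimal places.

The two standard errors are √(0.2960×0.7040/218) = 0.03092 and √(0.2790×0.7210/705) = 0.01689.
Because the samples are independent, SE_diff = √(0.03092² + 0.01689²) = 0.03523.
Using z* = 1.960 for 95%, ME = 1.960 × 0.03523 = 0.06905.
p̂₁ − p̂₂ = 0.0170; interval 0.0170 ± 0.06905 gives (-0.052, 0.086).

(-0.052, 0.086)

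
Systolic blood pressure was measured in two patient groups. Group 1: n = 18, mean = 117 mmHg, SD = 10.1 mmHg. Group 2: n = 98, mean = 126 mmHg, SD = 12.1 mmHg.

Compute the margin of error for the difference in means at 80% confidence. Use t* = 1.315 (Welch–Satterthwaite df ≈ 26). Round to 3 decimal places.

SE₁ = s₁/√n₁ = 10.1/√18 = 2.3806; SE₂ = 12.1/√98 = 1.2223.
Independent samples, unequal variances: SE_diff = √(SE₁² + SE₂²) = √(5.66725636 + 1.49401729) = 2.6761.
t* = 1.315, so margin of error = 1.315 × 2.6761 = 3.5191.

3.519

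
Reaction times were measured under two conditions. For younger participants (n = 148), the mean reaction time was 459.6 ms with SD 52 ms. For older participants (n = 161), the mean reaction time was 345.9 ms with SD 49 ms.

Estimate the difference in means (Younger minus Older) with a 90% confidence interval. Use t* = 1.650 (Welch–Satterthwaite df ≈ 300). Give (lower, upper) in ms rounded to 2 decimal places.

(104.20, 123.20)

Standard errors of each mean: 52/√148 = 4.2744 and 49/√161 = 3.8617.
SE(x̄₁ − x̄₂) = √(4.2744² + 3.8617²) = 5.7605 for independent samples with unequal variances.
With t* = 1.650, the margin is 1.650 × 5.7605 = 9.5048.
x̄₁ − x̄₂ = 459.6 − 345.9 = 113.7000; the interval is 113.7000 ± 9.5048 = (104.20, 123.20).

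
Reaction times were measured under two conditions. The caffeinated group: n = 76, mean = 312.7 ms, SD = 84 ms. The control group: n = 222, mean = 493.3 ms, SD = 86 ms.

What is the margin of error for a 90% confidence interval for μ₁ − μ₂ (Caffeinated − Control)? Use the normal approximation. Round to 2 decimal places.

Standard errors of each mean: 84/√76 = 9.6355 and 86/√222 = 5.7719.
SE(x̄₁ − x̄₂) = √(9.6355² + 5.7719²) = 11.2320 for independent samples with unequal variances.
With z* = 1.645, the margin is 1.645 × 11.2320 = 18.4766.

18.48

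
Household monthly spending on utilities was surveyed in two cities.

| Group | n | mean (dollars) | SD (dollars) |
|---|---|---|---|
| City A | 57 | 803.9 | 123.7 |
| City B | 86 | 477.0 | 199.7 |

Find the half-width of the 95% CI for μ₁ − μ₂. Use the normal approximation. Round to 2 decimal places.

Per-group SEs: s₁/√n₁ = 123.7/√57 = 16.3845, s₂/√n₂ = 199.7/√86 = 21.5342.
Unpooled SE of the difference: √(268.45184025 + 463.72176964) = 27.0587.
Margin of error = z* · SE = 1.960 × 27.0587 = 53.0351.

53.04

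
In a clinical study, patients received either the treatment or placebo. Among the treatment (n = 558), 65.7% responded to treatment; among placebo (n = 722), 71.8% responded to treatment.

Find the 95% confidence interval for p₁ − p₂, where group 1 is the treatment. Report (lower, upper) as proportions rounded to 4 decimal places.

(-0.1123, -0.0097)

The two standard errors are √(0.6570×0.3430/558) = 0.02010 and √(0.7180×0.2820/722) = 0.01675.
Because the samples are independent, SE_diff = √(0.02010² + 0.01675²) = 0.02616.
Using z* = 1.960 for 95%, ME = 1.960 × 0.02616 = 0.05127.
p̂₁ − p̂₂ = -0.0610; interval -0.0610 ± 0.05127 gives (-0.1123, -0.0097).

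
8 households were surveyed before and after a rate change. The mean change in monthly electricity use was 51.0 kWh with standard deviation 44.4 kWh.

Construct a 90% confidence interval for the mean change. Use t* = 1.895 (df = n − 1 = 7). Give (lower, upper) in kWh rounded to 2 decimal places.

Paired design: SE = s_d/√n = 44.4/√8 = 15.6978.
t* = 1.895; margin of error = 1.895 × 15.6978 = 29.7473.
51.0 ± 29.7473 → (21.25, 80.75).

(21.25, 80.75)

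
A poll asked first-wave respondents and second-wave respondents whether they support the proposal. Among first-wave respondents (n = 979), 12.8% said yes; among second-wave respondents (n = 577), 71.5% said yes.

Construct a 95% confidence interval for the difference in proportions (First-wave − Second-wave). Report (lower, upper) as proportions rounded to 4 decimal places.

(-0.6294, -0.5446)

SE₁ = √(p̂₁(1−p̂₁)/n₁) = √(0.1280·0.8720/979) = 0.01068; SE₂ = √(0.7150·0.2850/577) = 0.01879.
Independent samples: SE of the difference = √(SE₁² + SE₂²) = √(0.0001140624 + 0.0003530641) = 0.02161.
z* for 95% confidence is 1.960, so the margin of error is 1.960 × 0.02161 = 0.04236.
Point estimate p̂₁ − p̂₂ = 0.1280 − 0.7150 = -0.5870.
-0.5870 ± 0.04236 → (-0.6294, -0.5446).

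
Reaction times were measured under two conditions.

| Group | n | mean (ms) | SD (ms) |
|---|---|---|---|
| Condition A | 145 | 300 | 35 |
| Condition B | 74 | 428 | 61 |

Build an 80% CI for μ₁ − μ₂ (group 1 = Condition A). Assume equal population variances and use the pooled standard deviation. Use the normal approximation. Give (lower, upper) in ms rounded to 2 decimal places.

(-136.32, -119.68)

Pooled variance s_p² = [144·35² + 73·61²] / (145+74−2) = 2064.6682, so s_p = 45.4386.
SE_diff = s_p·√(1/n₁ + 1/n₂) = 45.4386·√(1/145 + 1/74) = 6.4915.
z* = 1.282; margin = 1.282 × 6.4915 = 8.3221.
Difference = 300 − 428 = -128.0000.
-128.0000 ± 8.3221 → (-136.32, -119.68).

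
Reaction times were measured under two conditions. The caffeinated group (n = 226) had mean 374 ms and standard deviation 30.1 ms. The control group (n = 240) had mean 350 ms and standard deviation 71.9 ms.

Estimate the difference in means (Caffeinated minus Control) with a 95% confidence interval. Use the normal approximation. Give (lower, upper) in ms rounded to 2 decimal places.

Per-group SEs: s₁/√n₁ = 30.1/√226 = 2.0022, s₂/√n₂ = 71.9/√240 = 4.6411.
Unpooled SE of the difference: √(4.00880484 + 21.53980921) = 5.0546.
Margin of error = z* · SE = 1.960 × 5.0546 = 9.9070.
x̄₁ − x̄₂ = 374 − 350 = 24.0000.
CI: 24.0000 ± 9.9070 = (14.09, 33.91).

(14.09, 33.91)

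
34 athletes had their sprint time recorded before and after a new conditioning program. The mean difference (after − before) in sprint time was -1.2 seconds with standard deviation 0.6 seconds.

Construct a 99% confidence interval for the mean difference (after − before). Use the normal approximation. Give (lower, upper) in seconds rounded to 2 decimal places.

(-1.47, -0.93)

Paired design: SE = s_d/√n = 0.6/√34 = 0.1029.
z* = 2.576; margin of error = 2.576 × 0.1029 = 0.2651.
-1.2 ± 0.2651 → (-1.47, -0.93).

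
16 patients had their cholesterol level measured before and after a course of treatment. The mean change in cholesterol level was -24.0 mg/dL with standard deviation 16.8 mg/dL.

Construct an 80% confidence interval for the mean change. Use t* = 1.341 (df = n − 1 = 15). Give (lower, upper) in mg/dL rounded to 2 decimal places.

(-29.63, -18.37)

This is a matched-pairs design, so SE = s_d/√n = 16.8/√16 = 4.2000.
Margin = 1.341 × 4.2000 = 5.6322; the interval is -24.0 ± 5.6322 = (-29.63, -18.37).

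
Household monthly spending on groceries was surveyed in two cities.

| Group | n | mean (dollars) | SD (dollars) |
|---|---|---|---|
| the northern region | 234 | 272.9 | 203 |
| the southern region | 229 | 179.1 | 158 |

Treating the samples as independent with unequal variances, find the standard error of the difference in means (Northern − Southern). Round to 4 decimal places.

Standard errors of each mean: 203/√234 = 13.2705 and 158/√229 = 10.4409.
SE(x̄₁ − x̄₂) = √(13.2705² + 10.4409²) = 16.8855 for independent samples with unequal variances.

16.8855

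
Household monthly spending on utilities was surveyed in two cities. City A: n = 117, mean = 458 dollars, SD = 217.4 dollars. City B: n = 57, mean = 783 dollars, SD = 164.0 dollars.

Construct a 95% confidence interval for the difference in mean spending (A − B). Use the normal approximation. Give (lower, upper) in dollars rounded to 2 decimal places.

(-383.00, -267.00)

Per-group SEs: s₁/√n₁ = 217.4/√117 = 20.0986, s₂/√n₂ = 164.0/√57 = 21.7223.
Unpooled SE of the difference: √(403.95372196 + 471.85831729) = 29.5941.
Margin of error = z* · SE = 1.960 × 29.5941 = 58.0044.
x̄₁ − x̄₂ = 458 − 783 = -325.0000.
CI: -325.0000 ± 58.0044 = (-383.00, -267.00).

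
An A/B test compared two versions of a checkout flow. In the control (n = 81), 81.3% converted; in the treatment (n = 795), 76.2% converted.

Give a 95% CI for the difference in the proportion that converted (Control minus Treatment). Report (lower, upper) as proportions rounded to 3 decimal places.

(-0.039, 0.141)

Each SE is √(p̂(1−p̂)/n): √(0.8130·0.1870/81) = 0.04332 and √(0.7620·0.2380/795) = 0.01510.
SE(p̂₁ − p̂₂) = √(SE₁² + SE₂²) = √(0.0018766224 + 0.00022801) = 0.04588, since the two samples are independent.
At 95% confidence z* = 1.960; margin = 1.960 × 0.04588 = 0.08992.
The difference is 0.8130 − 0.7620 = 0.0510, so the interval is 0.0510 ± 0.08992 = (-0.039, 0.141).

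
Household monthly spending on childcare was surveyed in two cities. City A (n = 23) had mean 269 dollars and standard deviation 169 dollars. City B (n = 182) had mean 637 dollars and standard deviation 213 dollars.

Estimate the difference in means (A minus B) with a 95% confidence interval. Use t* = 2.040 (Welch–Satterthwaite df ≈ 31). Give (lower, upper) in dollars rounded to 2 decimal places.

SE₁ = s₁/√n₁ = 169/√23 = 35.2389; SE₂ = 213/√182 = 15.7886.
Independent samples, unequal variances: SE_diff = √(SE₁² + SE₂²) = √(1241.78007321 + 249.27988996) = 38.6142.
t* = 2.040, so margin of error = 2.040 × 38.6142 = 78.7730.
Difference in means = 269 − 637 = -368.0000.
-368.0000 ± 78.7730 → (-446.77, -289.23).

(-446.77, -289.23)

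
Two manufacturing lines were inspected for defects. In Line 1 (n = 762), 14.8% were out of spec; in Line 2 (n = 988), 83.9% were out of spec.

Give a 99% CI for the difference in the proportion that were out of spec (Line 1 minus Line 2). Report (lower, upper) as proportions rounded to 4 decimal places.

(-0.7358, -0.6462)

The two standard errors are √(0.1480×0.8520/762) = 0.01286 and √(0.8390×0.1610/988) = 0.01169.
Because the samples are independent, SE_diff = √(0.01286² + 0.01169²) = 0.01738.
Using z* = 2.576 for 99%, ME = 2.576 × 0.01738 = 0.04477.
p̂₁ − p̂₂ = -0.6910; interval -0.6910 ± 0.04477 gives (-0.7358, -0.6462).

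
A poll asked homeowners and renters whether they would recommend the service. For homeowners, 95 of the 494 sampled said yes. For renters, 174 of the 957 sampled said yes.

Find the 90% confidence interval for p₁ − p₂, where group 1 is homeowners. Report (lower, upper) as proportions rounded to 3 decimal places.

Sample proportions: 95/494 = 0.1923, 174/957 = 0.1818.
Each SE is √(p̂(1−p̂)/n): √(0.1923·0.8077/494) = 0.01773 and √(0.1818·0.8182/957) = 0.01247.
SE(p̂₁ − p̂₂) = √(SE₁² + SE₂²) = √(0.0003143529 + 0.0001555009) = 0.02168, since the two samples are independent.
At 90% confidence z* = 1.645; margin = 1.645 × 0.02168 = 0.03566.
The difference is 0.1923 − 0.1818 = 0.0105, so the interval is 0.0105 ± 0.03566 = (-0.025, 0.046).

(-0.025, 0.046)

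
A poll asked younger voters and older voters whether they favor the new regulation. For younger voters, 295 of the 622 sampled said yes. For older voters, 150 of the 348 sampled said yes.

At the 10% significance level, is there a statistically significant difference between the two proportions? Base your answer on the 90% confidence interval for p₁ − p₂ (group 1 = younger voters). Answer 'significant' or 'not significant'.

not significant

First, p̂₁ = 295/622 = 0.4743; p̂₂ = 150/348 = 0.4310.
The two standard errors are √(0.4743×0.5257/622) = 0.02002 and √(0.4310×0.5690/348) = 0.02655.
Because the samples are independent, SE_diff = √(0.02002² + 0.02655²) = 0.03325.
Using z* = 1.645 for 90%, ME = 1.645 × 0.03325 = 0.05470.
p̂₁ − p̂₂ = 0.0433; interval 0.0433 ± 0.05470 gives (-0.01140, 0.09800).
The interval (-0.01140, 0.09800) contains 0, so the difference is not significant.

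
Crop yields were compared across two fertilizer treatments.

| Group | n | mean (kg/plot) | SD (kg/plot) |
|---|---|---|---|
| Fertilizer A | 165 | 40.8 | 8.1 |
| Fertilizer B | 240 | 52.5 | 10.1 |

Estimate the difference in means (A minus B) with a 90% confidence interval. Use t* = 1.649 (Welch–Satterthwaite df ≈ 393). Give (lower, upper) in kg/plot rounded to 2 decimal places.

(-13.20, -10.20)

Per-group SEs: s₁/√n₁ = 8.1/√165 = 0.6306, s₂/√n₂ = 10.1/√240 = 0.6520.
Unpooled SE of the difference: √(0.39765636 + 0.425104) = 0.9071.
Margin of error = t* · SE = 1.649 × 0.9071 = 1.4958.
x̄₁ − x̄₂ = 40.8 − 52.5 = -11.7000.
CI: -11.7000 ± 1.4958 = (-13.20, -10.20).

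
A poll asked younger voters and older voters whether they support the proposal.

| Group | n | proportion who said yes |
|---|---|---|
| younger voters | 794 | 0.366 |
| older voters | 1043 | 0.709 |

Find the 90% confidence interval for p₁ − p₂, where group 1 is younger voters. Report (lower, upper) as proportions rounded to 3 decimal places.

(-0.379, -0.307)

The two standard errors are √(0.3660×0.6340/794) = 0.01710 and √(0.7090×0.2910/1043) = 0.01406.
Because the samples are independent, SE_diff = √(0.01710² + 0.01406²) = 0.02214.
Using z* = 1.645 for 90%, ME = 1.645 × 0.02214 = 0.03642.
p̂₁ − p̂₂ = -0.3430; interval -0.3430 ± 0.03642 gives (-0.379, -0.307).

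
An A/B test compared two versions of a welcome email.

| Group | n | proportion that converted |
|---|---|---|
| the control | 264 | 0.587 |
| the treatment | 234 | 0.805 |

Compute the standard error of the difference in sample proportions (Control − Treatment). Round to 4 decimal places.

0.0399

Each SE is √(p̂(1−p̂)/n): √(0.5870·0.4130/264) = 0.03030 and √(0.8050·0.1950/234) = 0.02590.
SE(p̂₁ − p̂₂) = √(SE₁² + SE₂²) = √(0.00091809 + 0.00067081) = 0.03986, since the two samples are independent.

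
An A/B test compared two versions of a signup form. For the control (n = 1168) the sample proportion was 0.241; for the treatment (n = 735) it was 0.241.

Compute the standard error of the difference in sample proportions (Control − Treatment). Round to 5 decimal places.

0.02014

The two standard errors are √(0.2410×0.7590/1168) = 0.01251 and √(0.2410×0.7590/735) = 0.01578.
Because the samples are independent, SE_diff = √(0.01251² + 0.01578²) = 0.02014.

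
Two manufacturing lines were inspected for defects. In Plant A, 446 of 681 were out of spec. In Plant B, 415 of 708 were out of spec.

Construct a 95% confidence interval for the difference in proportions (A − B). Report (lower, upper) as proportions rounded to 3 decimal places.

(0.018, 0.120)

p̂₁ = 446/681 = 0.6549 and p̂₂ = 415/708 = 0.5862.
SE₁ = √(p̂₁(1−p̂₁)/n₁) = √(0.6549·0.3451/681) = 0.01822; SE₂ = √(0.5862·0.4138/708) = 0.01851.
Independent samples: SE of the difference = √(SE₁² + SE₂²) = √(0.0003319684 + 0.0003426201) = 0.02597.
z* for 95% confidence is 1.960, so the margin of error is 1.960 × 0.02597 = 0.05090.
Point estimate p̂₁ − p̂₂ = 0.6549 − 0.5862 = 0.0687.
0.0687 ± 0.05090 → (0.018, 0.120).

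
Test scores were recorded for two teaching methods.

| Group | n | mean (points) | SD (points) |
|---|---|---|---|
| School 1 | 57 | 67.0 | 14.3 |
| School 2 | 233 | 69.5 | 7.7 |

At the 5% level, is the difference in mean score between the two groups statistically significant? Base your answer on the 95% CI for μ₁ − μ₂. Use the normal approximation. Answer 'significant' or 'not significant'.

Standard errors of each mean: 14.3/√57 = 1.8941 and 7.7/√233 = 0.5044.
SE(x̄₁ − x̄₂) = √(1.8941² + 0.5044²) = 1.9601 for independent samples with unequal variances.
With z* = 1.960, the margin is 1.960 × 1.9601 = 3.8418.
x̄₁ − x̄₂ = 67.0 − 69.5 = -2.5000; the interval is -2.5000 ± 3.8418 = (-6.3418, 1.3418).
The interval (-6.3418, 1.3418) contains 0, so the difference is not significant.

not significant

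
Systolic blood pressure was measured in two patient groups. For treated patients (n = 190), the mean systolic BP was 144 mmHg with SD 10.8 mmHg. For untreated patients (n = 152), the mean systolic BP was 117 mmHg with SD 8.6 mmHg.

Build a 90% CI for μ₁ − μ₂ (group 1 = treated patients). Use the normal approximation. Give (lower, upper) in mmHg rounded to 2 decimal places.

Standard errors of each mean: 10.8/√190 = 0.7835 and 8.6/√152 = 0.6976.
SE(x̄₁ − x̄₂) = √(0.7835² + 0.6976²) = 1.0491 for independent samples with unequal variances.
With z* = 1.645, the margin is 1.645 × 1.0491 = 1.7258.
x̄₁ − x̄₂ = 144 − 117 = 27.0000; the interval is 27.0000 ± 1.7258 = (25.27, 28.73).

(25.27, 28.73)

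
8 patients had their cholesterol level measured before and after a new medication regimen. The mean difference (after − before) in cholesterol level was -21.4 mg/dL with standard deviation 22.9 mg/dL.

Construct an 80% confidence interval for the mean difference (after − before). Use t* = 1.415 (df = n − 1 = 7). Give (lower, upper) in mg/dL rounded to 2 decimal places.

This is a matched-pairs design, so SE = s_d/√n = 22.9/√8 = 8.0964.
Margin = 1.415 × 8.0964 = 11.4564; the interval is -21.4 ± 11.4564 = (-32.86, -9.94).

(-32.86, -9.94)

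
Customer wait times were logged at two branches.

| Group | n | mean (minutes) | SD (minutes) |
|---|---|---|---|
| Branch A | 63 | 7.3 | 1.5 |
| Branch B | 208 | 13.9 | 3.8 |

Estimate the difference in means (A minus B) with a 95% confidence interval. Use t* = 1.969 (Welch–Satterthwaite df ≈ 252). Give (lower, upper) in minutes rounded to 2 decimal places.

Standard errors of each mean: 1.5/√63 = 0.1890 and 3.8/√208 = 0.2635.
SE(x̄₁ − x̄₂) = √(0.1890² + 0.2635²) = 0.3243 for independent samples with unequal variances.
With t* = 1.969, the margin is 1.969 × 0.3243 = 0.6385.
x̄₁ − x̄₂ = 7.3 − 13.9 = -6.6000; the interval is -6.6000 ± 0.6385 = (-7.24, -5.96).

(-7.24, -5.96)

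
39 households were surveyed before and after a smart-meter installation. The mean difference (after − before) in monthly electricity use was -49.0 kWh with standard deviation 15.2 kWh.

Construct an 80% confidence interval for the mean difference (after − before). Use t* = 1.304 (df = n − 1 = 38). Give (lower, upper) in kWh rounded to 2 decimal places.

Paired design: SE = s_d/√n = 15.2/√39 = 2.4339.
t* = 1.304; margin of error = 1.304 × 2.4339 = 3.1738.
-49.0 ± 3.1738 → (-52.17, -45.83).

(-52.17, -45.83)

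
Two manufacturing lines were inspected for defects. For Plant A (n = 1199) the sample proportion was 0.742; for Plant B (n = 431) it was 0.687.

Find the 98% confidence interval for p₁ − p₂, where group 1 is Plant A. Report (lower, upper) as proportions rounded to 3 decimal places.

SE₁ = √(p̂₁(1−p̂₁)/n₁) = √(0.7420·0.2580/1199) = 0.01264; SE₂ = √(0.6870·0.3130/431) = 0.02234.
Independent samples: SE of the difference = √(SE₁² + SE₂²) = √(0.0001597696 + 0.0004990756) = 0.02567.
z* for 98% confidence is 2.326, so the margin of error is 2.326 × 0.02567 = 0.05971.
Point estimate p̂₁ − p̂₂ = 0.7420 − 0.6870 = 0.0550.
0.0550 ± 0.05971 → (-0.005, 0.115).

(-0.005, 0.115)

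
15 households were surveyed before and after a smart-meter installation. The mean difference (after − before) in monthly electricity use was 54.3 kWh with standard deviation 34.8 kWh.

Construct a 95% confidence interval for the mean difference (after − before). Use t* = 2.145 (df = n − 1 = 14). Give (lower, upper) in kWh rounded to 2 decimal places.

(35.03, 73.57)

This is a matched-pairs design, so SE = s_d/√n = 34.8/√15 = 8.9853.
Margin = 2.145 × 8.9853 = 19.2735; the interval is 54.3 ± 19.2735 = (35.03, 73.57).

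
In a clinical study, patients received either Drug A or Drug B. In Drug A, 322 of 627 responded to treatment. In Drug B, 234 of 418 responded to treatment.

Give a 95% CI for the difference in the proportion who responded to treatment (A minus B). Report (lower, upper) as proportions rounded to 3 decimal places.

(-0.108, 0.015)

First, p̂₁ = 322/627 = 0.5136; p̂₂ = 234/418 = 0.5598.
The two standard errors are √(0.5136×0.4864/627) = 0.01996 and √(0.5598×0.4402/418) = 0.02428.
Because the samples are independent, SE_diff = √(0.01996² + 0.02428²) = 0.03143.
Using z* = 1.960 for 95%, ME = 1.960 × 0.03143 = 0.06160.
p̂₁ − p̂₂ = -0.0462; interval -0.0462 ± 0.06160 gives (-0.108, 0.015).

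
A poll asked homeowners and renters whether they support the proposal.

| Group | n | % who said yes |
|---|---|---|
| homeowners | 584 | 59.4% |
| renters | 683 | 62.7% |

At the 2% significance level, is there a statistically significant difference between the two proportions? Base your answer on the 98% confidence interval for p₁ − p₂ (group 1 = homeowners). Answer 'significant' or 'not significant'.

not significant

SE₁ = √(p̂₁(1−p̂₁)/n₁) = √(0.5940·0.4060/584) = 0.02032; SE₂ = √(0.6270·0.3730/683) = 0.01850.
Independent samples: SE of the difference = √(SE₁² + SE₂²) = √(0.0004129024 + 0.00034225) = 0.02748.
z* for 98% confidence is 2.326, so the margin of error is 2.326 × 0.02748 = 0.06392.
Point estimate p̂₁ − p̂₂ = 0.5940 − 0.6270 = -0.0330.
-0.0330 ± 0.06392 → (-0.09692, 0.03092).
The interval (-0.09692, 0.03092) contains 0, so the difference is not significant.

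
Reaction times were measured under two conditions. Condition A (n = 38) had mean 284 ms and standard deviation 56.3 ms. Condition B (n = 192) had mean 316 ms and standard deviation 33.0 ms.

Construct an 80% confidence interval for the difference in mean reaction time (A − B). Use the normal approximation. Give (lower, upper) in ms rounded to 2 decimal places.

Per-group SEs: s₁/√n₁ = 56.3/√38 = 9.1331, s₂/√n₂ = 33.0/√192 = 2.3816.
Unpooled SE of the difference: √(83.41351561 + 5.67201856) = 9.4385.
Margin of error = z* · SE = 1.282 × 9.4385 = 12.1002.
x̄₁ − x̄₂ = 284 − 316 = -32.0000.
CI: -32.0000 ± 12.1002 = (-44.10, -19.90).

(-44.10, -19.90)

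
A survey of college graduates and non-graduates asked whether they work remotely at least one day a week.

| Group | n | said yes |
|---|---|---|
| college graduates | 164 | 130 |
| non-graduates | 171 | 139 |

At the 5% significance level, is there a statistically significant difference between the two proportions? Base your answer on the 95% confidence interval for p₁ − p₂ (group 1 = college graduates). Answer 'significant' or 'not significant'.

not significant

Sample proportions: 130/164 = 0.7927, 139/171 = 0.8129.
Each SE is √(p̂(1−p̂)/n): √(0.7927·0.2073/164) = 0.03165 and √(0.8129·0.1871/171) = 0.02982.
SE(p̂₁ − p̂₂) = √(SE₁² + SE₂²) = √(0.0010017225 + 0.0008892324) = 0.04349, since the two samples are independent.
At 95% confidence z* = 1.960; margin = 1.960 × 0.04349 = 0.08524.
The difference is 0.7927 − 0.8129 = -0.0202, so the interval is -0.0202 ± 0.08524 = (-0.10544, 0.06504).
The interval (-0.10544, 0.06504) contains 0, so the difference is not significant.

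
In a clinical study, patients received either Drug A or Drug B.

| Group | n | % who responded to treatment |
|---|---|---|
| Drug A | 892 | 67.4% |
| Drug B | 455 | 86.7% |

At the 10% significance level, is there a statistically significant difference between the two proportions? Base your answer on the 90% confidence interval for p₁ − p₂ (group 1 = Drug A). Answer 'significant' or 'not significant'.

Each SE is √(p̂(1−p̂)/n): √(0.6740·0.3260/892) = 0.01569 and √(0.8670·0.1330/455) = 0.01592.
SE(p̂₁ − p̂₂) = √(SE₁² + SE₂²) = √(0.0002461761 + 0.0002534464) = 0.02235, since the two samples are independent.
At 90% confidence z* = 1.645; margin = 1.645 × 0.02235 = 0.03677.
The difference is 0.6740 − 0.8670 = -0.1930, so the interval is -0.1930 ± 0.03677 = (-0.22977, -0.15623).
The interval (-0.22977, -0.15623) does not contain 0, so the difference is significant.

significant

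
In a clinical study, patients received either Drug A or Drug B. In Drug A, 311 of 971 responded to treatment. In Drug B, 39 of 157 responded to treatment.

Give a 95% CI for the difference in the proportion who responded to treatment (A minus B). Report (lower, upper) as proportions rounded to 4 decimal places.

p̂₁ = 311/971 = 0.3203 and p̂₂ = 39/157 = 0.2484.
SE₁ = √(p̂₁(1−p̂₁)/n₁) = √(0.3203·0.6797/971) = 0.01497; SE₂ = √(0.2484·0.7516/157) = 0.03448.
Independent samples: SE of the difference = √(SE₁² + SE₂²) = √(0.0002241009 + 0.0011888704) = 0.03759.
z* for 95% confidence is 1.960, so the margin of error is 1.960 × 0.03759 = 0.07368.
Point estimate p̂₁ − p̂₂ = 0.3203 − 0.2484 = 0.0719.
0.0719 ± 0.07368 → (-0.0018, 0.1456).

(-0.0018, 0.1456)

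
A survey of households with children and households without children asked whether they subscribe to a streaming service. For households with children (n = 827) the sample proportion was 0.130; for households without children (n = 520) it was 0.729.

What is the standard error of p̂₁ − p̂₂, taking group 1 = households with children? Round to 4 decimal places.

0.0227

The two standard errors are √(0.1300×0.8700/827) = 0.01169 and √(0.7290×0.2710/520) = 0.01949.
Because the samples are independent, SE_diff = √(0.01169² + 0.01949²) = 0.02273.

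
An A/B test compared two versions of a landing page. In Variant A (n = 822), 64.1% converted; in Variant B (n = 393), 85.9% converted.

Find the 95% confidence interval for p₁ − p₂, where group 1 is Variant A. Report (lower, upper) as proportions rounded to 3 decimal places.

The two standard errors are √(0.6410×0.3590/822) = 0.01673 and √(0.8590×0.1410/393) = 0.01756.
Because the samples are independent, SE_diff = √(0.01673² + 0.01756²) = 0.02425.
Using z* = 1.960 for 95%, ME = 1.960 × 0.02425 = 0.04753.
p̂₁ − p̂₂ = -0.2180; interval -0.2180 ± 0.04753 gives (-0.266, -0.170).

(-0.266, -0.170)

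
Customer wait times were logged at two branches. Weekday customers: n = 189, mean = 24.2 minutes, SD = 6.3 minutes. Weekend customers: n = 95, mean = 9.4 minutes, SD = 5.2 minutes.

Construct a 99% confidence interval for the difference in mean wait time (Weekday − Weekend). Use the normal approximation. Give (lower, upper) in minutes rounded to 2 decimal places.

Per-group SEs: s₁/√n₁ = 6.3/√189 = 0.4583, s₂/√n₂ = 5.2/√95 = 0.5335.
Unpooled SE of the difference: √(0.21003889 + 0.28462225) = 0.7033.
Margin of error = z* · SE = 2.576 × 0.7033 = 1.8117.
x̄₁ − x̄₂ = 24.2 − 9.4 = 14.8000.
CI: 14.8000 ± 1.8117 = (12.99, 16.61).

(12.99, 16.61)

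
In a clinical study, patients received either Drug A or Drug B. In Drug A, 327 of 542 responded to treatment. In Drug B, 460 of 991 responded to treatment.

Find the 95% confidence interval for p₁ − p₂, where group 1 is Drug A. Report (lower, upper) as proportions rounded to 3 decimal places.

(0.088, 0.191)

First, p̂₁ = 327/542 = 0.6033; p̂₂ = 460/991 = 0.4642.
The two standard errors are √(0.6033×0.3967/542) = 0.02101 and √(0.4642×0.5358/991) = 0.01584.
Because the samples are independent, SE_diff = √(0.02101² + 0.01584²) = 0.02631.
Using z* = 1.960 for 95%, ME = 1.960 × 0.02631 = 0.05157.
p̂₁ − p̂₂ = 0.1391; interval 0.1391 ± 0.05157 gives (0.088, 0.191).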